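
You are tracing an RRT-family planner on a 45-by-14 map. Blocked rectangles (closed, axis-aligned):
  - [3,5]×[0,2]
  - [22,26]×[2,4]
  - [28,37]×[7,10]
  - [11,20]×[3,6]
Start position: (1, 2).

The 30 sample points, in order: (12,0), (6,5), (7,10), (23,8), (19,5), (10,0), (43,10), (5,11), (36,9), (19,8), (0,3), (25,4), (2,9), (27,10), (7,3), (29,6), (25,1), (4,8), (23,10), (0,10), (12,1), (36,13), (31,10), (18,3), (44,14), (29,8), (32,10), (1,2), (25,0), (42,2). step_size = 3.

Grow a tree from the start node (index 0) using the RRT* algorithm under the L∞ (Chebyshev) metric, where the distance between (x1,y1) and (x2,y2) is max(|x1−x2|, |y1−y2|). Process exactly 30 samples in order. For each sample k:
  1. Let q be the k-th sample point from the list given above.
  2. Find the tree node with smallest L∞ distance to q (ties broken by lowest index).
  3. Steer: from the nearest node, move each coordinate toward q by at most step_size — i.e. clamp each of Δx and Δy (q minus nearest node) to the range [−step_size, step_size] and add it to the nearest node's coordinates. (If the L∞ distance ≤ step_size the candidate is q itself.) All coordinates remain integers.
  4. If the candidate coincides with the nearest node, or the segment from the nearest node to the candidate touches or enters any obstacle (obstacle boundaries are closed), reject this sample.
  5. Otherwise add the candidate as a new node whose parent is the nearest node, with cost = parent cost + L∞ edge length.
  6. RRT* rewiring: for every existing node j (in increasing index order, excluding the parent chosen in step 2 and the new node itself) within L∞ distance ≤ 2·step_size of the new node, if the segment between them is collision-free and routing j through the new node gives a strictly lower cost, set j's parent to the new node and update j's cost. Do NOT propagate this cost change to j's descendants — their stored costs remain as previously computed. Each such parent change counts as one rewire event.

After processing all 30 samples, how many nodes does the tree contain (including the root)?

Node count: 20

1. q=(12,0) nearest=0 d=11 new=(4,0) → blocked by [3,5]×[0,2], reject
2. q=(6,5) nearest=0 d=5 new=(4,5) → add node 1 parent=0 cost=3
3. q=(7,10) nearest=1 d=5 new=(7,8) → add node 2 parent=1 cost=6
4. q=(23,8) nearest=2 d=16 new=(10,8) → add node 3 parent=2 cost=9
5. q=(19,5) nearest=3 d=9 new=(13,5) → blocked by [11,20]×[3,6], reject
6. q=(10,0) nearest=1 d=6 new=(7,2) → add node 4 parent=1 cost=6
7. q=(43,10) nearest=3 d=33 new=(13,10) → add node 5 parent=3 cost=12
8. q=(5,11) nearest=2 d=3 new=(5,11) → add node 6 parent=2 cost=9
9. q=(36,9) nearest=5 d=23 new=(16,9) → add node 7 parent=5 cost=15
10. q=(19,8) nearest=7 d=3 new=(19,8) → add node 8 parent=7 cost=18
11. q=(0,3) nearest=0 d=1 new=(0,3) → add node 9 parent=0 cost=1
12. q=(25,4) nearest=8 d=6 new=(22,5) → add node 10 parent=8 cost=21
13. q=(2,9) nearest=6 d=3 new=(2,9) → add node 11 parent=6 cost=12
14. q=(27,10) nearest=10 d=5 new=(25,8) → add node 12 parent=10 cost=24
15. q=(7,3) nearest=4 d=1 new=(7,3) → add node 13 parent=4 cost=7
16. q=(29,6) nearest=12 d=4 new=(28,6) → add node 14 parent=12 cost=27
17. q=(25,1) nearest=10 d=4 new=(25,2) → blocked by [22,26]×[2,4], reject
18. q=(4,8) nearest=11 d=2 new=(4,8) → add node 15 parent=11 cost=14
19. q=(23,10) nearest=12 d=2 new=(23,10) → add node 16 parent=12 cost=26
20. q=(0,10) nearest=11 d=2 new=(0,10) → add node 17 parent=11 cost=14
21. q=(12,1) nearest=4 d=5 new=(10,1) → add node 18 parent=4 cost=9
22. q=(36,13) nearest=14 d=8 new=(31,9) → blocked by [28,37]×[7,10], reject
23. q=(31,10) nearest=14 d=4 new=(31,9) → blocked by [28,37]×[7,10], reject
24. q=(18,3) nearest=10 d=4 new=(19,3) → blocked by [11,20]×[3,6], reject
25. q=(44,14) nearest=14 d=16 new=(31,9) → blocked by [28,37]×[7,10], reject
26. q=(29,8) nearest=14 d=2 new=(29,8) → blocked by [28,37]×[7,10], reject
27. q=(32,10) nearest=14 d=4 new=(31,9) → blocked by [28,37]×[7,10], reject
28. q=(1,2) nearest=0 d=0 → coincident, reject
29. q=(25,0) nearest=10 d=5 new=(25,2) → blocked by [22,26]×[2,4], reject
30. q=(42,2) nearest=14 d=14 new=(31,3) → add node 19 parent=14 cost=30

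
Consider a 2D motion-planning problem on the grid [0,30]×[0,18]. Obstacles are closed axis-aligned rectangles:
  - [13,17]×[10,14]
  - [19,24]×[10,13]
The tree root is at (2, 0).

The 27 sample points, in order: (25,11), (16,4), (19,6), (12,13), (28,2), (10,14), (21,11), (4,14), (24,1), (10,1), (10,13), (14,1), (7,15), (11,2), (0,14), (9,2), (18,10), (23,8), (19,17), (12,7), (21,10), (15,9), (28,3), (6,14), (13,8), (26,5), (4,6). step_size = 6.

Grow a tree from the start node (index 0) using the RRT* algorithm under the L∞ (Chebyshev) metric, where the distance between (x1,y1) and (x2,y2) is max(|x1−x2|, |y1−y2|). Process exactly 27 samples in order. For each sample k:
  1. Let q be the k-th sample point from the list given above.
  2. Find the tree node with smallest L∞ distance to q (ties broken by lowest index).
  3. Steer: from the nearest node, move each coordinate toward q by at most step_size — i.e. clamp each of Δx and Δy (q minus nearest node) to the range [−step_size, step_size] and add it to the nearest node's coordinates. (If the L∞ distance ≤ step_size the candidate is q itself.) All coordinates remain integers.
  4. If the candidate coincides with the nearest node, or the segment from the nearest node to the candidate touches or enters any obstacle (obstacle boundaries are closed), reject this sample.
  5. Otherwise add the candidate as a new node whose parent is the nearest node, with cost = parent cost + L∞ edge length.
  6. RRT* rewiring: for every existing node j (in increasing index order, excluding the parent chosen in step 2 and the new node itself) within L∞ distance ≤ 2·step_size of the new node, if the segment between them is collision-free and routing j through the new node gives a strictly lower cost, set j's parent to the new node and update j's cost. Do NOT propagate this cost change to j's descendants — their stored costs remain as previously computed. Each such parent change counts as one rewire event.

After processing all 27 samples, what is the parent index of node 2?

Parent of node 2: 1

1. q=(25,11) nearest=0 d=23 new=(8,6) → add node 1 parent=0 cost=6
2. q=(16,4) nearest=1 d=8 new=(14,4) → add node 2 parent=1 cost=12
3. q=(19,6) nearest=2 d=5 new=(19,6) → add node 3 parent=2 cost=17
4. q=(12,13) nearest=1 d=7 new=(12,12) → add node 4 parent=1 cost=12
5. q=(28,2) nearest=3 d=9 new=(25,2) → add node 5 parent=3 cost=23
6. q=(10,14) nearest=4 d=2 new=(10,14) → add node 6 parent=4 cost=14
7. q=(21,11) nearest=3 d=5 new=(21,11) → blocked by [19,24]×[10,13], reject
8. q=(4,14) nearest=6 d=6 new=(4,14) → add node 7 parent=6 cost=20
9. q=(24,1) nearest=5 d=1 new=(24,1) → add node 8 parent=5 cost=24
10. q=(10,1) nearest=2 d=4 new=(10,1) → add node 9 parent=2 cost=16
11. q=(10,13) nearest=6 d=1 new=(10,13) → add node 10 parent=6 cost=15
12. q=(14,1) nearest=2 d=3 new=(14,1) → add node 11 parent=2 cost=15
13. q=(7,15) nearest=6 d=3 new=(7,15) → add node 12 parent=6 cost=17
14. q=(11,2) nearest=9 d=1 new=(11,2) → add node 13 parent=9 cost=17
15. q=(0,14) nearest=7 d=4 new=(0,14) → add node 14 parent=7 cost=24
16. q=(9,2) nearest=9 d=1 new=(9,2) → add node 15 parent=9 cost=17
17. q=(18,10) nearest=3 d=4 new=(18,10) → add node 16 parent=3 cost=21
18. q=(23,8) nearest=3 d=4 new=(23,8) → add node 17 parent=3 cost=21
19. q=(19,17) nearest=4 d=7 new=(18,17) → blocked by [13,17]×[10,14], reject
20. q=(12,7) nearest=2 d=3 new=(12,7) → add node 18 parent=2 cost=15
21. q=(21,10) nearest=17 d=2 new=(21,10) → blocked by [19,24]×[10,13], reject
22. q=(15,9) nearest=4 d=3 new=(15,9) → blocked by [13,17]×[10,14], reject
23. q=(28,3) nearest=5 d=3 new=(28,3) → add node 19 parent=5 cost=26
24. q=(6,14) nearest=12 d=1 new=(6,14) → add node 20 parent=12 cost=18
25. q=(13,8) nearest=18 d=1 new=(13,8) → add node 21 parent=18 cost=16
26. q=(26,5) nearest=19 d=2 new=(26,5) → add node 22 parent=19 cost=28
27. q=(4,6) nearest=1 d=4 new=(4,6) → add node 23 parent=1 cost=10; rewire 7→23 (18<20); rewire 14→23 (18<24); rewire 15→23 (15<17)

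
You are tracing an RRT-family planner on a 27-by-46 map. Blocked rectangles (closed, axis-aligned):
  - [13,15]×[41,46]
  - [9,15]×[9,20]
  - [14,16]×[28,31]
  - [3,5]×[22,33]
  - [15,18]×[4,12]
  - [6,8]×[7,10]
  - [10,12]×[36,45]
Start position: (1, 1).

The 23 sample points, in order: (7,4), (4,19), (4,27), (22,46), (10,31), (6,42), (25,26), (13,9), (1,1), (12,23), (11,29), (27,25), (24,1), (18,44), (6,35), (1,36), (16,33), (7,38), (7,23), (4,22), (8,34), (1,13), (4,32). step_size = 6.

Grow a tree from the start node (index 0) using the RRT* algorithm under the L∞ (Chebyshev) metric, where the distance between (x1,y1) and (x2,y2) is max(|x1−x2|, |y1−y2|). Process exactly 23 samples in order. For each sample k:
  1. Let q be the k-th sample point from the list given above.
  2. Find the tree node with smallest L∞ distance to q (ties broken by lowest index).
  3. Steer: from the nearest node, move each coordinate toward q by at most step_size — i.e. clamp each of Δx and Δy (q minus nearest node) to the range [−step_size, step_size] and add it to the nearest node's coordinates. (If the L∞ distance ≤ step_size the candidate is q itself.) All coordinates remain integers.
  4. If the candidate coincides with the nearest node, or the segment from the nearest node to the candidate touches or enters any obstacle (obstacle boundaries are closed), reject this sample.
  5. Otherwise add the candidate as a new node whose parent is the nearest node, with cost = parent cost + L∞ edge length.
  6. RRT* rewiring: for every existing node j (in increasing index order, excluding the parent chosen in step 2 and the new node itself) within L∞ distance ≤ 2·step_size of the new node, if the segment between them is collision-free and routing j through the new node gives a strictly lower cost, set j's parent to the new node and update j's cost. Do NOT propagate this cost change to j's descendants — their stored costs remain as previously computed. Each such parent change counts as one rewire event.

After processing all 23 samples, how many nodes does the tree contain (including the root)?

1. q=(7,4) nearest=0 d=6 new=(7,4) → add node 1 parent=0 cost=6
2. q=(4,19) nearest=1 d=15 new=(4,10) → add node 2 parent=1 cost=12
3. q=(4,27) nearest=2 d=17 new=(4,16) → add node 3 parent=2 cost=18
4. q=(22,46) nearest=3 d=30 new=(10,22) → add node 4 parent=3 cost=24
5. q=(10,31) nearest=4 d=9 new=(10,28) → add node 5 parent=4 cost=30
6. q=(6,42) nearest=5 d=14 new=(6,34) → add node 6 parent=5 cost=36
7. q=(25,26) nearest=4 d=15 new=(16,26) → add node 7 parent=4 cost=30
8. q=(13,9) nearest=1 d=6 new=(13,9) → blocked by [9,15]×[9,20], reject
9. q=(1,1) nearest=0 d=0 → coincident, reject
10. q=(12,23) nearest=4 d=2 new=(12,23) → add node 8 parent=4 cost=26
11. q=(11,29) nearest=5 d=1 new=(11,29) → add node 9 parent=5 cost=31
12. q=(27,25) nearest=7 d=11 new=(22,25) → add node 10 parent=7 cost=36
13. q=(24,1) nearest=1 d=17 new=(13,1) → add node 11 parent=1 cost=12
14. q=(18,44) nearest=6 d=12 new=(12,40) → blocked by [10,12]×[36,45], reject
15. q=(6,35) nearest=6 d=1 new=(6,35) → add node 12 parent=6 cost=37
16. q=(1,36) nearest=6 d=5 new=(1,36) → add node 13 parent=6 cost=41
17. q=(16,33) nearest=9 d=5 new=(16,33) → add node 14 parent=9 cost=36
18. q=(7,38) nearest=12 d=3 new=(7,38) → add node 15 parent=12 cost=40
19. q=(7,23) nearest=4 d=3 new=(7,23) → add node 16 parent=4 cost=27
20. q=(4,22) nearest=16 d=3 new=(4,22) → blocked by [3,5]×[22,33], reject
21. q=(8,34) nearest=6 d=2 new=(8,34) → add node 17 parent=6 cost=38
22. q=(1,13) nearest=2 d=3 new=(1,13) → add node 18 parent=2 cost=15; rewire 16→18 (25<27)
23. q=(4,32) nearest=6 d=2 new=(4,32) → blocked by [3,5]×[22,33], reject

Node count: 19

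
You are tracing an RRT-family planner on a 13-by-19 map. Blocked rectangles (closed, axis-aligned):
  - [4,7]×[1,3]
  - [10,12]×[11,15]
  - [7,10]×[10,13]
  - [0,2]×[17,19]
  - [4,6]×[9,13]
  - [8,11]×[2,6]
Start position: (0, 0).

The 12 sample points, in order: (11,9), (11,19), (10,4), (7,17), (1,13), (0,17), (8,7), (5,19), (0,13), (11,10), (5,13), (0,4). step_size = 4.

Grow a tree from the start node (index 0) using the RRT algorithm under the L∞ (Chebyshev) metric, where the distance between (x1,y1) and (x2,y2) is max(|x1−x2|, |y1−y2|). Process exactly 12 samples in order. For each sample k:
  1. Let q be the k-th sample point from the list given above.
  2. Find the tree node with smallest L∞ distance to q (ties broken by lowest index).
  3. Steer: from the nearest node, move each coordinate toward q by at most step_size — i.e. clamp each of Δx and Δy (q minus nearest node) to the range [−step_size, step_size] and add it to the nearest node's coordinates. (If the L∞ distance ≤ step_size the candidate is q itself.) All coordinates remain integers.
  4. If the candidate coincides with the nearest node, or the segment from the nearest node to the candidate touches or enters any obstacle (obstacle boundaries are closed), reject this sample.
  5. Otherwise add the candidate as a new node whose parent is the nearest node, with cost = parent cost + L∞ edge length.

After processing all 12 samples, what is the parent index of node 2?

Parent of node 2: 1

1. q=(11,9) nearest=0 d=11 new=(4,4) → add node 1 parent=0 cost=4
2. q=(11,19) nearest=1 d=15 new=(8,8) → add node 2 parent=1 cost=8
3. q=(10,4) nearest=2 d=4 new=(10,4) → blocked by [8,11]×[2,6], reject
4. q=(7,17) nearest=2 d=9 new=(7,12) → blocked by [7,10]×[10,13], reject
5. q=(1,13) nearest=2 d=7 new=(4,12) → blocked by [4,6]×[9,13], reject
6. q=(0,17) nearest=2 d=9 new=(4,12) → blocked by [4,6]×[9,13], reject
7. q=(8,7) nearest=2 d=1 new=(8,7) → add node 3 parent=2 cost=9
8. q=(5,19) nearest=2 d=11 new=(5,12) → blocked by [4,6]×[9,13], reject
9. q=(0,13) nearest=2 d=8 new=(4,12) → blocked by [4,6]×[9,13], reject
10. q=(11,10) nearest=2 d=3 new=(11,10) → add node 4 parent=2 cost=11
11. q=(5,13) nearest=2 d=5 new=(5,12) → blocked by [4,6]×[9,13], reject
12. q=(0,4) nearest=0 d=4 new=(0,4) → add node 5 parent=0 cost=4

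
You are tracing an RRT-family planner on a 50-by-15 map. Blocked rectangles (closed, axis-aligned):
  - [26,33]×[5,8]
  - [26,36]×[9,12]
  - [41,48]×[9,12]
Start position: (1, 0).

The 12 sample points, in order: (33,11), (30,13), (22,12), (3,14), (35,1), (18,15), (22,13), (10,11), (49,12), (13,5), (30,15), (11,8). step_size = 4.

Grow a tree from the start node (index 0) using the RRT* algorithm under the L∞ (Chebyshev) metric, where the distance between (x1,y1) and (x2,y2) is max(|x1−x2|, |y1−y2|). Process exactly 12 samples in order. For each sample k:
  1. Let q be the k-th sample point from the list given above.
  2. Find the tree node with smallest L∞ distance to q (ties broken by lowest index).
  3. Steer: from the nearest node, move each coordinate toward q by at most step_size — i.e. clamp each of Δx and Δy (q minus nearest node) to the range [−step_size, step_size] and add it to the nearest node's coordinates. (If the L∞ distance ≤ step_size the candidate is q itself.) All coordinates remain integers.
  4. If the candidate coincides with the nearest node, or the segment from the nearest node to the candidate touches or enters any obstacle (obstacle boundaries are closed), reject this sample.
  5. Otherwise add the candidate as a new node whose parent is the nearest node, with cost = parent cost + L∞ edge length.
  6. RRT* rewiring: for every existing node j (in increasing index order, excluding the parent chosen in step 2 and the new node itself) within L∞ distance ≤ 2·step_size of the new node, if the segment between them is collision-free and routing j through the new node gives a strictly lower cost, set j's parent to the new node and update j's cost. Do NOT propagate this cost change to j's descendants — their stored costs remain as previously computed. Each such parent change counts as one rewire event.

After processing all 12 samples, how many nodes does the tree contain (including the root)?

1. q=(33,11) nearest=0 d=32 new=(5,4) → add node 1 parent=0 cost=4
2. q=(30,13) nearest=1 d=25 new=(9,8) → add node 2 parent=1 cost=8
3. q=(22,12) nearest=2 d=13 new=(13,12) → add node 3 parent=2 cost=12
4. q=(3,14) nearest=2 d=6 new=(5,12) → add node 4 parent=2 cost=12
5. q=(35,1) nearest=3 d=22 new=(17,8) → add node 5 parent=3 cost=16
6. q=(18,15) nearest=3 d=5 new=(17,15) → add node 6 parent=3 cost=16
7. q=(22,13) nearest=5 d=5 new=(21,12) → add node 7 parent=5 cost=20
8. q=(10,11) nearest=2 d=3 new=(10,11) → add node 8 parent=2 cost=11
9. q=(49,12) nearest=7 d=28 new=(25,12) → add node 9 parent=7 cost=24
10. q=(13,5) nearest=2 d=4 new=(13,5) → add node 10 parent=2 cost=12
11. q=(30,15) nearest=9 d=5 new=(29,15) → add node 11 parent=9 cost=28
12. q=(11,8) nearest=2 d=2 new=(11,8) → add node 12 parent=2 cost=10

Node count: 13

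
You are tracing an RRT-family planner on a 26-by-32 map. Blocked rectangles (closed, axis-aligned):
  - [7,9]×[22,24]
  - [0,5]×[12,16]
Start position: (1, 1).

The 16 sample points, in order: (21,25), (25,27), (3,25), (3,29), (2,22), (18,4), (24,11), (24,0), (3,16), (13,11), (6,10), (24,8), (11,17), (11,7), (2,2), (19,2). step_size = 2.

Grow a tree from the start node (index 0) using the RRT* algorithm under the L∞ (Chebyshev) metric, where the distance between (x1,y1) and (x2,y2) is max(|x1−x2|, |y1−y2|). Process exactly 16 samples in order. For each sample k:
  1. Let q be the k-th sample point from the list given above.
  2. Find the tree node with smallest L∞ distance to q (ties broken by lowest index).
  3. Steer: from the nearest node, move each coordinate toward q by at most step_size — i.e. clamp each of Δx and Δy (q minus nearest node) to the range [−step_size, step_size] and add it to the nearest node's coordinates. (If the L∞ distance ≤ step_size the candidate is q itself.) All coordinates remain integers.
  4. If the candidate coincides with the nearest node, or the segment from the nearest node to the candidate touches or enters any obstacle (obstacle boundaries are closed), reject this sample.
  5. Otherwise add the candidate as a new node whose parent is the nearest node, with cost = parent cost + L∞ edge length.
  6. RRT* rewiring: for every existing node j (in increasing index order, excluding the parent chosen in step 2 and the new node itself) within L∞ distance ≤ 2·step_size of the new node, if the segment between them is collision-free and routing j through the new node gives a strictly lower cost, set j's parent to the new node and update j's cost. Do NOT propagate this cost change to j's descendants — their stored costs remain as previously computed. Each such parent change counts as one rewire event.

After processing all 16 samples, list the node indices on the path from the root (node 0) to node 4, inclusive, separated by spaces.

1. q=(21,25) nearest=0 d=24 new=(3,3) → add node 1 parent=0 cost=2
2. q=(25,27) nearest=1 d=24 new=(5,5) → add node 2 parent=1 cost=4
3. q=(3,25) nearest=2 d=20 new=(3,7) → add node 3 parent=2 cost=6
4. q=(3,29) nearest=3 d=22 new=(3,9) → add node 4 parent=3 cost=8
5. q=(2,22) nearest=4 d=13 new=(2,11) → add node 5 parent=4 cost=10
6. q=(18,4) nearest=2 d=13 new=(7,4) → add node 6 parent=2 cost=6
7. q=(24,11) nearest=6 d=17 new=(9,6) → add node 7 parent=6 cost=8
8. q=(24,0) nearest=7 d=15 new=(11,4) → add node 8 parent=7 cost=10
9. q=(3,16) nearest=5 d=5 new=(3,13) → blocked by [0,5]×[12,16], reject
10. q=(13,11) nearest=7 d=5 new=(11,8) → add node 9 parent=7 cost=10
11. q=(6,10) nearest=3 d=3 new=(5,9) → add node 10 parent=3 cost=8
12. q=(24,8) nearest=8 d=13 new=(13,6) → add node 11 parent=8 cost=12
13. q=(11,17) nearest=4 d=8 new=(5,11) → add node 12 parent=4 cost=10
14. q=(11,7) nearest=9 d=1 new=(11,7) → add node 13 parent=9 cost=11
15. q=(2,2) nearest=0 d=1 new=(2,2) → add node 14 parent=0 cost=1
16. q=(19,2) nearest=11 d=6 new=(15,4) → add node 15 parent=11 cost=14

Path: 0 1 2 3 4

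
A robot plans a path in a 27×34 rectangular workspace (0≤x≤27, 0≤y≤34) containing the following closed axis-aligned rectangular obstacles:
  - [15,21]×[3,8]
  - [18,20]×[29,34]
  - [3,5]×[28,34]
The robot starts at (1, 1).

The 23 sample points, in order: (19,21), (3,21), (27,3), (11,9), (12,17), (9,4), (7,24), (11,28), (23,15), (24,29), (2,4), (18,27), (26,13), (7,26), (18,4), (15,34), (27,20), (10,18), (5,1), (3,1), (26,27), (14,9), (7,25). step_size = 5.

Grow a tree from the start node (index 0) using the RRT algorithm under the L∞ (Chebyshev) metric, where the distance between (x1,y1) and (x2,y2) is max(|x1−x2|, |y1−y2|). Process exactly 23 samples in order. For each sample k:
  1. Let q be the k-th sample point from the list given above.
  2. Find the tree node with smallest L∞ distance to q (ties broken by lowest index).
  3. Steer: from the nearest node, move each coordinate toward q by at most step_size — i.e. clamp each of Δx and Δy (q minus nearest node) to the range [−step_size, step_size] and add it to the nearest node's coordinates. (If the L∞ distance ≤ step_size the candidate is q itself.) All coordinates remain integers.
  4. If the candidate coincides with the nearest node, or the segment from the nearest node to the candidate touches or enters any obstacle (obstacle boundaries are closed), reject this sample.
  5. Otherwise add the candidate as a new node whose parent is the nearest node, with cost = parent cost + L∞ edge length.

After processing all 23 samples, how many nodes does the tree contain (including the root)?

Node count: 23

1. q=(19,21) nearest=0 d=20 new=(6,6) → add node 1 parent=0 cost=5
2. q=(3,21) nearest=1 d=15 new=(3,11) → add node 2 parent=1 cost=10
3. q=(27,3) nearest=1 d=21 new=(11,3) → add node 3 parent=1 cost=10
4. q=(11,9) nearest=1 d=5 new=(11,9) → add node 4 parent=1 cost=10
5. q=(12,17) nearest=4 d=8 new=(12,14) → add node 5 parent=4 cost=15
6. q=(9,4) nearest=3 d=2 new=(9,4) → add node 6 parent=3 cost=12
7. q=(7,24) nearest=5 d=10 new=(7,19) → add node 7 parent=5 cost=20
8. q=(11,28) nearest=7 d=9 new=(11,24) → add node 8 parent=7 cost=25
9. q=(23,15) nearest=5 d=11 new=(17,15) → add node 9 parent=5 cost=20
10. q=(24,29) nearest=8 d=13 new=(16,29) → add node 10 parent=8 cost=30
11. q=(2,4) nearest=0 d=3 new=(2,4) → add node 11 parent=0 cost=3
12. q=(18,27) nearest=10 d=2 new=(18,27) → add node 12 parent=10 cost=32
13. q=(26,13) nearest=9 d=9 new=(22,13) → add node 13 parent=9 cost=25
14. q=(7,26) nearest=8 d=4 new=(7,26) → add node 14 parent=8 cost=29
15. q=(18,4) nearest=3 d=7 new=(16,4) → blocked by [15,21]×[3,8], reject
16. q=(15,34) nearest=10 d=5 new=(15,34) → add node 15 parent=10 cost=35
17. q=(27,20) nearest=13 d=7 new=(27,18) → add node 16 parent=13 cost=30
18. q=(10,18) nearest=7 d=3 new=(10,18) → add node 17 parent=7 cost=23
19. q=(5,1) nearest=11 d=3 new=(5,1) → add node 18 parent=11 cost=6
20. q=(3,1) nearest=0 d=2 new=(3,1) → add node 19 parent=0 cost=2
21. q=(26,27) nearest=12 d=8 new=(23,27) → add node 20 parent=12 cost=37
22. q=(14,9) nearest=4 d=3 new=(14,9) → add node 21 parent=4 cost=13
23. q=(7,25) nearest=14 d=1 new=(7,25) → add node 22 parent=14 cost=30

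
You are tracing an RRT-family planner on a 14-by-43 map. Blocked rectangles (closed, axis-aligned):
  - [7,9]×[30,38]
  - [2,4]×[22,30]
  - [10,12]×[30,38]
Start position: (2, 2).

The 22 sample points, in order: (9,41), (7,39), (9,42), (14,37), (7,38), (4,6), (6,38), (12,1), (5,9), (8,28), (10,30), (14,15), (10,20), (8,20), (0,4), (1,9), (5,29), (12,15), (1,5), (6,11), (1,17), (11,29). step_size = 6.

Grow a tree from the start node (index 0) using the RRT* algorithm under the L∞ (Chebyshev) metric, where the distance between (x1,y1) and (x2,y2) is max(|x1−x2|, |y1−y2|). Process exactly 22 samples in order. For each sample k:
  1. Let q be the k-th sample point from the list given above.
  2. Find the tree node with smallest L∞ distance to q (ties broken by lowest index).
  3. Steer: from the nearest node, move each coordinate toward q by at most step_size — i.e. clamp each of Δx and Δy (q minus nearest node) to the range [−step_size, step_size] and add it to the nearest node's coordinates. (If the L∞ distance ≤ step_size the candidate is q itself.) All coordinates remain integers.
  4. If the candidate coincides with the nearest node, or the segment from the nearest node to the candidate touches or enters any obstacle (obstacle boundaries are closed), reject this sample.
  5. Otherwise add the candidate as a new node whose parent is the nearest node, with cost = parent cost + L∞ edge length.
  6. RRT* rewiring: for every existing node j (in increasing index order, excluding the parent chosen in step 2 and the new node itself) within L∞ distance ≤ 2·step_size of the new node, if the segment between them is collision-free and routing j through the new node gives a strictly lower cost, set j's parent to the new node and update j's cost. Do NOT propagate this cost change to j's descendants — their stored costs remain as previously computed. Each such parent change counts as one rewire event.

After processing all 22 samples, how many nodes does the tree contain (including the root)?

1. q=(9,41) nearest=0 d=39 new=(8,8) → add node 1 parent=0 cost=6
2. q=(7,39) nearest=1 d=31 new=(7,14) → add node 2 parent=1 cost=12
3. q=(9,42) nearest=2 d=28 new=(9,20) → add node 3 parent=2 cost=18
4. q=(14,37) nearest=3 d=17 new=(14,26) → add node 4 parent=3 cost=24
5. q=(7,38) nearest=4 d=12 new=(8,32) → blocked by [7,9]×[30,38], reject
6. q=(4,6) nearest=0 d=4 new=(4,6) → add node 5 parent=0 cost=4
7. q=(6,38) nearest=4 d=12 new=(8,32) → blocked by [7,9]×[30,38], reject
8. q=(12,1) nearest=1 d=7 new=(12,2) → add node 6 parent=1 cost=12
9. q=(5,9) nearest=1 d=3 new=(5,9) → add node 7 parent=1 cost=9
10. q=(8,28) nearest=4 d=6 new=(8,28) → add node 8 parent=4 cost=30
11. q=(10,30) nearest=8 d=2 new=(10,30) → blocked by [10,12]×[30,38], reject
12. q=(14,15) nearest=3 d=5 new=(14,15) → add node 9 parent=3 cost=23
13. q=(10,20) nearest=3 d=1 new=(10,20) → add node 10 parent=3 cost=19; rewire 8→10 (27<30)
14. q=(8,20) nearest=3 d=1 new=(8,20) → add node 11 parent=3 cost=19
15. q=(0,4) nearest=0 d=2 new=(0,4) → add node 12 parent=0 cost=2; rewire 7→12 (7<9)
16. q=(1,9) nearest=5 d=3 new=(1,9) → add node 13 parent=5 cost=7; rewire 10→13 (18<19); rewire 11→13 (18<19)
17. q=(5,29) nearest=8 d=3 new=(5,29) → add node 14 parent=8 cost=30
18. q=(12,15) nearest=9 d=2 new=(12,15) → add node 15 parent=9 cost=25
19. q=(1,5) nearest=12 d=1 new=(1,5) → add node 16 parent=12 cost=3; rewire 15→16 (14<25)
20. q=(6,11) nearest=7 d=2 new=(6,11) → add node 17 parent=7 cost=9; rewire 9→17 (17<23)
21. q=(1,17) nearest=2 d=6 new=(1,17) → add node 18 parent=2 cost=18
22. q=(11,29) nearest=4 d=3 new=(11,29) → add node 19 parent=4 cost=27

Node count: 20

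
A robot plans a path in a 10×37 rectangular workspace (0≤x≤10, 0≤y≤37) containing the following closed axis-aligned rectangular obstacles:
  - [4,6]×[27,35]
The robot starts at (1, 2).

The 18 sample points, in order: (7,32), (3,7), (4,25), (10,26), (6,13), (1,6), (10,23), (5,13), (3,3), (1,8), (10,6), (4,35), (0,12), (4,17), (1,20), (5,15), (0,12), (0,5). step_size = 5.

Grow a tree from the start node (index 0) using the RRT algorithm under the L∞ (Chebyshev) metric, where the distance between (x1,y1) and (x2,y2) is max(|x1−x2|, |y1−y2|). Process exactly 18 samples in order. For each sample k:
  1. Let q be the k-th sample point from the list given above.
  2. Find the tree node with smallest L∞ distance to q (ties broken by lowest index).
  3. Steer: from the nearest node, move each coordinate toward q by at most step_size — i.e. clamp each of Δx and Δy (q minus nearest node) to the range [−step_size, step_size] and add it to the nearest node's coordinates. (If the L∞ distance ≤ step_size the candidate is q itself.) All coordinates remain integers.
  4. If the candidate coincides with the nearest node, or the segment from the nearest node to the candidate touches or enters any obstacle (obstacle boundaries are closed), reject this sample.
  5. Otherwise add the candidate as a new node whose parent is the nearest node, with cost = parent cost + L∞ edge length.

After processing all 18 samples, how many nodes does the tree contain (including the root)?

1. q=(7,32) nearest=0 d=30 new=(6,7) → add node 1 parent=0 cost=5
2. q=(3,7) nearest=1 d=3 new=(3,7) → add node 2 parent=1 cost=8
3. q=(4,25) nearest=1 d=18 new=(4,12) → add node 3 parent=1 cost=10
4. q=(10,26) nearest=3 d=14 new=(9,17) → add node 4 parent=3 cost=15
5. q=(6,13) nearest=3 d=2 new=(6,13) → add node 5 parent=3 cost=12
6. q=(1,6) nearest=2 d=2 new=(1,6) → add node 6 parent=2 cost=10
7. q=(10,23) nearest=4 d=6 new=(10,22) → add node 7 parent=4 cost=20
8. q=(5,13) nearest=3 d=1 new=(5,13) → add node 8 parent=3 cost=11
9. q=(3,3) nearest=0 d=2 new=(3,3) → add node 9 parent=0 cost=2
10. q=(1,8) nearest=2 d=2 new=(1,8) → add node 10 parent=2 cost=10
11. q=(10,6) nearest=1 d=4 new=(10,6) → add node 11 parent=1 cost=9
12. q=(4,35) nearest=7 d=13 new=(5,27) → blocked by [4,6]×[27,35], reject
13. q=(0,12) nearest=3 d=4 new=(0,12) → add node 12 parent=3 cost=14
14. q=(4,17) nearest=5 d=4 new=(4,17) → add node 13 parent=5 cost=16
15. q=(1,20) nearest=13 d=3 new=(1,20) → add node 14 parent=13 cost=19
16. q=(5,15) nearest=5 d=2 new=(5,15) → add node 15 parent=5 cost=14
17. q=(0,12) nearest=12 d=0 → coincident, reject
18. q=(0,5) nearest=6 d=1 new=(0,5) → add node 16 parent=6 cost=11

Node count: 17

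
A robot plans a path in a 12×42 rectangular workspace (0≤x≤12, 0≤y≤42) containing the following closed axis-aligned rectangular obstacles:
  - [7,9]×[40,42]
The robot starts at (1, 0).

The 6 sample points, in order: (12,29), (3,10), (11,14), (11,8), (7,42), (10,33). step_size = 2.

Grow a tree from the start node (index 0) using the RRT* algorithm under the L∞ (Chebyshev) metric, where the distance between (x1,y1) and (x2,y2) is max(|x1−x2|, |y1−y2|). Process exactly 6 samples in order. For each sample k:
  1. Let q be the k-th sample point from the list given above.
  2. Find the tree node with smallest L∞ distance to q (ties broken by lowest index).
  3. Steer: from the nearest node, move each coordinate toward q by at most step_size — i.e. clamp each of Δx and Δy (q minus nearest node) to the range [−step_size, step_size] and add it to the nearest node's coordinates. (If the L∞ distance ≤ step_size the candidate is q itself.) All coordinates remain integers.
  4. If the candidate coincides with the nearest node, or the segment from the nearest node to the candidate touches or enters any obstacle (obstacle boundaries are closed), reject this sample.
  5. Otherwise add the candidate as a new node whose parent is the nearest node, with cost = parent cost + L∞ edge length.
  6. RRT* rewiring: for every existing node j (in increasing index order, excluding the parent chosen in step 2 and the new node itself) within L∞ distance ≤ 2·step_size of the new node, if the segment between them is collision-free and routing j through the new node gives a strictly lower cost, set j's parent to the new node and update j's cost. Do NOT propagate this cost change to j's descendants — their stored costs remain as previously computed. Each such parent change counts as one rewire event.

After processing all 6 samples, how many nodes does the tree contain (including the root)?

Node count: 7

1. q=(12,29) nearest=0 d=29 new=(3,2) → add node 1 parent=0 cost=2
2. q=(3,10) nearest=1 d=8 new=(3,4) → add node 2 parent=1 cost=4
3. q=(11,14) nearest=2 d=10 new=(5,6) → add node 3 parent=2 cost=6
4. q=(11,8) nearest=3 d=6 new=(7,8) → add node 4 parent=3 cost=8
5. q=(7,42) nearest=4 d=34 new=(7,10) → add node 5 parent=4 cost=10
6. q=(10,33) nearest=5 d=23 new=(9,12) → add node 6 parent=5 cost=12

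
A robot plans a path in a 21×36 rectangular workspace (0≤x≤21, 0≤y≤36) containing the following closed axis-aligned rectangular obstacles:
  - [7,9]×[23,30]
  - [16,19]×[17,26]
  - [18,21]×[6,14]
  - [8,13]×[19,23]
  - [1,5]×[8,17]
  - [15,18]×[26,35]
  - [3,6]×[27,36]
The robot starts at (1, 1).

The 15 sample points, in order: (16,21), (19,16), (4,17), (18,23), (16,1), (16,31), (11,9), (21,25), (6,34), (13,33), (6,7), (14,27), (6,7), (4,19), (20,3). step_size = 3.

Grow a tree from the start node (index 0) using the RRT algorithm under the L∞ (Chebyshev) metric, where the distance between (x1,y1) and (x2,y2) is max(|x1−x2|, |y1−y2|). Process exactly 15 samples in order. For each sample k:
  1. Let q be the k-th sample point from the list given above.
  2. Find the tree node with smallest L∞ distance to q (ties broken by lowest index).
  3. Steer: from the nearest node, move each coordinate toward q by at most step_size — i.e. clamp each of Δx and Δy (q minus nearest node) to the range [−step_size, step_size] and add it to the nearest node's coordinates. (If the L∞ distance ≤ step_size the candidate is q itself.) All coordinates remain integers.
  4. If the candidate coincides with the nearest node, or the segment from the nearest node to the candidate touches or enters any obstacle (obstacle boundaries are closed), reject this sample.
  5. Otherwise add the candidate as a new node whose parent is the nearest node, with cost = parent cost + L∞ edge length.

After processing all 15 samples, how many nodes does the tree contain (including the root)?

1. q=(16,21) nearest=0 d=20 new=(4,4) → add node 1 parent=0 cost=3
2. q=(19,16) nearest=1 d=15 new=(7,7) → add node 2 parent=1 cost=6
3. q=(4,17) nearest=2 d=10 new=(4,10) → blocked by [1,5]×[8,17], reject
4. q=(18,23) nearest=2 d=16 new=(10,10) → add node 3 parent=2 cost=9
5. q=(16,1) nearest=2 d=9 new=(10,4) → add node 4 parent=2 cost=9
6. q=(16,31) nearest=3 d=21 new=(13,13) → add node 5 parent=3 cost=12
7. q=(11,9) nearest=3 d=1 new=(11,9) → add node 6 parent=3 cost=10
8. q=(21,25) nearest=5 d=12 new=(16,16) → add node 7 parent=5 cost=15
9. q=(6,34) nearest=7 d=18 new=(13,19) → blocked by [8,13]×[19,23], reject
10. q=(13,33) nearest=7 d=17 new=(13,19) → blocked by [8,13]×[19,23], reject
11. q=(6,7) nearest=2 d=1 new=(6,7) → add node 8 parent=2 cost=7
12. q=(14,27) nearest=7 d=11 new=(14,19) → add node 9 parent=7 cost=18
13. q=(6,7) nearest=8 d=0 → coincident, reject
14. q=(4,19) nearest=3 d=9 new=(7,13) → add node 10 parent=3 cost=12
15. q=(20,3) nearest=6 d=9 new=(14,6) → add node 11 parent=6 cost=13

Node count: 12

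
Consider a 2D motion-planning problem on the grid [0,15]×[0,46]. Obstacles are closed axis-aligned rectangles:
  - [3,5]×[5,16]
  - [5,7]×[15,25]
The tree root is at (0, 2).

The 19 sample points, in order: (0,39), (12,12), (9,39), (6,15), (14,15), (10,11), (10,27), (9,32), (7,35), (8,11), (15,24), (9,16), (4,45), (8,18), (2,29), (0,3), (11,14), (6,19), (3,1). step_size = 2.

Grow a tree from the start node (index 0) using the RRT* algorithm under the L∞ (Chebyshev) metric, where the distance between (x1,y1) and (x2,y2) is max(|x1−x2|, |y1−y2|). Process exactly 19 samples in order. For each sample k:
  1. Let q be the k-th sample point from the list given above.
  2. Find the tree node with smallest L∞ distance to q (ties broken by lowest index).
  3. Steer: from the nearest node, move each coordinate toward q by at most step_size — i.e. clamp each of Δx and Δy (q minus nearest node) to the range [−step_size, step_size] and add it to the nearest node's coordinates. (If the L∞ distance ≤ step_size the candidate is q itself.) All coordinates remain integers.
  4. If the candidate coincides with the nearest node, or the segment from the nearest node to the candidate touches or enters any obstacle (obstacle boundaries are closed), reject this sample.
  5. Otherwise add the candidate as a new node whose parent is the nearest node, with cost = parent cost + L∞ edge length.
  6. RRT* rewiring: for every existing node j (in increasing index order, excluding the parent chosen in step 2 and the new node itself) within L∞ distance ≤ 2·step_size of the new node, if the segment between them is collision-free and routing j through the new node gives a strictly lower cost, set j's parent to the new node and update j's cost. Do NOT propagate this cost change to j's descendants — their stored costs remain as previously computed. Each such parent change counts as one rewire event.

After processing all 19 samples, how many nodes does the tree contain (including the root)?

Node count: 7

1. q=(0,39) nearest=0 d=37 new=(0,4) → add node 1 parent=0 cost=2
2. q=(12,12) nearest=0 d=12 new=(2,4) → add node 2 parent=0 cost=2
3. q=(9,39) nearest=1 d=35 new=(2,6) → add node 3 parent=1 cost=4
4. q=(6,15) nearest=3 d=9 new=(4,8) → blocked by [3,5]×[5,16], reject
5. q=(14,15) nearest=2 d=12 new=(4,6) → blocked by [3,5]×[5,16], reject
6. q=(10,11) nearest=2 d=8 new=(4,6) → blocked by [3,5]×[5,16], reject
7. q=(10,27) nearest=3 d=21 new=(4,8) → blocked by [3,5]×[5,16], reject
8. q=(9,32) nearest=3 d=26 new=(4,8) → blocked by [3,5]×[5,16], reject
9. q=(7,35) nearest=3 d=29 new=(4,8) → blocked by [3,5]×[5,16], reject
10. q=(8,11) nearest=3 d=6 new=(4,8) → blocked by [3,5]×[5,16], reject
11. q=(15,24) nearest=3 d=18 new=(4,8) → blocked by [3,5]×[5,16], reject
12. q=(9,16) nearest=3 d=10 new=(4,8) → blocked by [3,5]×[5,16], reject
13. q=(4,45) nearest=3 d=39 new=(4,8) → blocked by [3,5]×[5,16], reject
14. q=(8,18) nearest=3 d=12 new=(4,8) → blocked by [3,5]×[5,16], reject
15. q=(2,29) nearest=3 d=23 new=(2,8) → add node 4 parent=3 cost=6
16. q=(0,3) nearest=0 d=1 new=(0,3) → add node 5 parent=0 cost=1
17. q=(11,14) nearest=3 d=9 new=(4,8) → blocked by [3,5]×[5,16], reject
18. q=(6,19) nearest=4 d=11 new=(4,10) → blocked by [3,5]×[5,16], reject
19. q=(3,1) nearest=0 d=3 new=(2,1) → add node 6 parent=0 cost=2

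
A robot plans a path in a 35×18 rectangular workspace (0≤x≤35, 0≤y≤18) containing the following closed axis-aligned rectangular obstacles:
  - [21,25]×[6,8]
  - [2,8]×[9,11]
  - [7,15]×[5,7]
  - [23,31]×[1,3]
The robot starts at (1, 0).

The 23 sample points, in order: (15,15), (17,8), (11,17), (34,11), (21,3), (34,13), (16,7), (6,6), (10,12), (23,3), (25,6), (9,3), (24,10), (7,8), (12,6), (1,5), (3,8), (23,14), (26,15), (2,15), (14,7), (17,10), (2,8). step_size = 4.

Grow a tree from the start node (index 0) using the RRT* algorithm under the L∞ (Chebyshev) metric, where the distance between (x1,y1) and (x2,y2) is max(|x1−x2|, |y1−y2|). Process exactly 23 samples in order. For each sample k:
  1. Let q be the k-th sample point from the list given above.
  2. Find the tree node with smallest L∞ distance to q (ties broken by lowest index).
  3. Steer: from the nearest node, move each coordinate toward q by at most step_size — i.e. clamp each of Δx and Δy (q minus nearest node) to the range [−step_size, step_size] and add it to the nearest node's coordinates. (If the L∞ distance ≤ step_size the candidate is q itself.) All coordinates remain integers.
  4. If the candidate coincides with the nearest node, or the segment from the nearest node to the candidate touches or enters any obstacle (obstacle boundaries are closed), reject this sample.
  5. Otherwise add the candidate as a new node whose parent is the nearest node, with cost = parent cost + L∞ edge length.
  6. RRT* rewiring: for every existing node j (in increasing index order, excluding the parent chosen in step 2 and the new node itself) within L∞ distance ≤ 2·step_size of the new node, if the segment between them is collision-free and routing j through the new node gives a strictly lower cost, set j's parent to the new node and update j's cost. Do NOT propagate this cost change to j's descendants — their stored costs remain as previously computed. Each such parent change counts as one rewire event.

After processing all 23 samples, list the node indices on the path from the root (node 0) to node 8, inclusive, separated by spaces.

1. q=(15,15) nearest=0 d=15 new=(5,4) → add node 1 parent=0 cost=4
2. q=(17,8) nearest=1 d=12 new=(9,8) → blocked by [7,15]×[5,7], reject
3. q=(11,17) nearest=1 d=13 new=(9,8) → blocked by [7,15]×[5,7], reject
4. q=(34,11) nearest=1 d=29 new=(9,8) → blocked by [7,15]×[5,7], reject
5. q=(21,3) nearest=1 d=16 new=(9,3) → add node 2 parent=1 cost=8
6. q=(34,13) nearest=2 d=25 new=(13,7) → blocked by [7,15]×[5,7], reject
7. q=(16,7) nearest=2 d=7 new=(13,7) → blocked by [7,15]×[5,7], reject
8. q=(6,6) nearest=1 d=2 new=(6,6) → add node 3 parent=1 cost=6
9. q=(10,12) nearest=3 d=6 new=(10,10) → blocked by [7,15]×[5,7], reject
10. q=(23,3) nearest=2 d=14 new=(13,3) → add node 4 parent=2 cost=12
11. q=(25,6) nearest=4 d=12 new=(17,6) → add node 5 parent=4 cost=16
12. q=(9,3) nearest=2 d=0 → coincident, reject
13. q=(24,10) nearest=5 d=7 new=(21,10) → add node 6 parent=5 cost=20
14. q=(7,8) nearest=3 d=2 new=(7,8) → add node 7 parent=3 cost=8
15. q=(12,6) nearest=2 d=3 new=(12,6) → blocked by [7,15]×[5,7], reject
16. q=(1,5) nearest=1 d=4 new=(1,5) → add node 8 parent=1 cost=8
17. q=(3,8) nearest=3 d=3 new=(3,8) → add node 9 parent=3 cost=9
18. q=(23,14) nearest=6 d=4 new=(23,14) → add node 10 parent=6 cost=24
19. q=(26,15) nearest=10 d=3 new=(26,15) → add node 11 parent=10 cost=27
20. q=(2,15) nearest=7 d=7 new=(3,12) → blocked by [2,8]×[9,11], reject
21. q=(14,7) nearest=5 d=3 new=(14,7) → blocked by [7,15]×[5,7], reject
22. q=(17,10) nearest=5 d=4 new=(17,10) → add node 12 parent=5 cost=20
23. q=(2,8) nearest=9 d=1 new=(2,8) → add node 13 parent=9 cost=10

Path: 0 1 8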